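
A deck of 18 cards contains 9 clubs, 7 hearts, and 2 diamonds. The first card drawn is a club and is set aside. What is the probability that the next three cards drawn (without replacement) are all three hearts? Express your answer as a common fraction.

7/136

After the first draw, 7 of the remaining 17 cards are hearts.
P = 7/17 × 6/16 × 5/15 = 210/4080 = 7/136.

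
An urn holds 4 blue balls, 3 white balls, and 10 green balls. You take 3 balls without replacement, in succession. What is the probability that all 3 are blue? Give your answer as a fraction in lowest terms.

1/170

P = 4/17 × 3/16 × 2/15 = 24/4080 = 1/170.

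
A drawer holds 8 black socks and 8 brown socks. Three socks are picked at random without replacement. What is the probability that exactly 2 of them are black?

2/5

One ordering (black drawn first) has probability 8/16 × 7/15 × 8/14 = 448/3360 = 2/15.
There are C(3,2) = 3 such orderings, each equally likely, so P = 3 × 2/15 = 2/5.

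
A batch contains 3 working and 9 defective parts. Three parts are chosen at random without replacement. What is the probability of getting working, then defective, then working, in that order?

Chain rule:
P = 3/12 × 9/11 × 2/10 = 54/1320 = 9/220.

9/220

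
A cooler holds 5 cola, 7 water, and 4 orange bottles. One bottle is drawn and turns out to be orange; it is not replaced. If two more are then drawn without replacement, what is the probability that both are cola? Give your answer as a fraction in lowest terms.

With the first bottle removed, 5 cola remain out of 15.
P = 5/15 × 4/14 = 20/210 = 2/21.

2/21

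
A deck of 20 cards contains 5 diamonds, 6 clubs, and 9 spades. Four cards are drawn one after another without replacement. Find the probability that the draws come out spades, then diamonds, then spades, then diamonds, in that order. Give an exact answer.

4/323

Multiply the probability of each draw given the previous ones:
P = 9/20 × 5/19 × 8/18 × 4/17 = 1440/116280 = 4/323.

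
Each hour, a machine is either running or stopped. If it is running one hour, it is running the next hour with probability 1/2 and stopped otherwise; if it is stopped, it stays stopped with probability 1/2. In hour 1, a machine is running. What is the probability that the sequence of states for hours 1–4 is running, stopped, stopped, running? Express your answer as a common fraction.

Hour 1 is given. For each transition, use the conditional probability from the current state:
P(stopped | running) = 1/2; P(stopped | stopped) = 1/2; P(running | stopped) = 1/2.
P = 1/2 × 1/2 × 1/2 = 1/8.

1/8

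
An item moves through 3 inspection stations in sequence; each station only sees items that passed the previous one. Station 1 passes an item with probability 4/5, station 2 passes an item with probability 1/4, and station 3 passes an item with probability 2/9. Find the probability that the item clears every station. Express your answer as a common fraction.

The events are sequential, so multiply the conditional probabilities:
P = 4/5 × 1/4 × 2/9 = 8/180 = 2/45.

2/45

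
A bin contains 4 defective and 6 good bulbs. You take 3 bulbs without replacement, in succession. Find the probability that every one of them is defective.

P(all defective) = 4/10 × 3/9 × 2/8 = 24/720 = 1/30.

1/30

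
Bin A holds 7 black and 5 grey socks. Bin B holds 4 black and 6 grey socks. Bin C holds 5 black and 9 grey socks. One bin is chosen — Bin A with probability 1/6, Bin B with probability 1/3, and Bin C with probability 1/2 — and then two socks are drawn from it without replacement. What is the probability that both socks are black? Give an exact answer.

27463/180180

From Bin A: P(both black) = (7/12)(6/11) = 7/22.
From Bin B: P(both black) = (4/10)(3/9) = 2/15.
From Bin C: P(both black) = (5/14)(4/13) = 10/91.
Total probability = (1/6)(7/22) + (1/3)(2/15) + (1/2)(10/91) = 27463/180180.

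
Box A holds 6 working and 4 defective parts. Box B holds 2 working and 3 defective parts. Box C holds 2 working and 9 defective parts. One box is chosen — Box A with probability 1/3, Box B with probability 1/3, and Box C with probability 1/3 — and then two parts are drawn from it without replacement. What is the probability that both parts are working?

149/990

From Box A: P(both working) = (6/10)(5/9) = 1/3.
From Box B: P(both working) = (2/5)(1/4) = 1/10.
From Box C: P(both working) = (2/11)(1/10) = 1/55.
Total probability = (1/3)(1/3) + (1/3)(1/10) + (1/3)(1/55) = 149/990.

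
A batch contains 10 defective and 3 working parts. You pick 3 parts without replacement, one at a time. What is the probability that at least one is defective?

P(no defective) = 3/13 × 2/12 × 1/11 = 6/1716 = 1/286.
P(at least one) = 1 − 1/286 = 285/286.

285/286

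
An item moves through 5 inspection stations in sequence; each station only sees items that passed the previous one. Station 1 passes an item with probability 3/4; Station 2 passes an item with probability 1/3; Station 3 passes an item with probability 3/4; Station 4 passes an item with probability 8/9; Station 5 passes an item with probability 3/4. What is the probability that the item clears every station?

1/8

The events are sequential, so multiply the conditional probabilities:
P = 3/4 × 1/3 × 3/4 × 8/9 × 3/4 = 216/1728 = 1/8.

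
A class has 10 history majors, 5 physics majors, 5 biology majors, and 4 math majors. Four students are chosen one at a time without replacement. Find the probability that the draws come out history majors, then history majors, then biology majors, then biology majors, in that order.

25/3542

Each draw changes the counts, so multiply the conditional probabilities along the sequence:
P = 10/24 × 9/23 × 5/22 × 4/21 = 1800/255024 = 25/3542.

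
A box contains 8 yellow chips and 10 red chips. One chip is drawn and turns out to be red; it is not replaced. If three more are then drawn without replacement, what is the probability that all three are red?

21/170

After the first draw, 9 of the remaining 17 chips are red.
P = 9/17 × 8/16 × 7/15 = 504/4080 = 21/170.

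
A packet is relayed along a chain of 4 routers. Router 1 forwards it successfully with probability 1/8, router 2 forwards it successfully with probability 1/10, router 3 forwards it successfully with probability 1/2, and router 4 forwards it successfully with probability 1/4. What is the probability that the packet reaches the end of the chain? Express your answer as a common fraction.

1/640

Multiplying along the chain,
P = 1/8 × 1/10 × 1/2 × 1/4 = 1/640.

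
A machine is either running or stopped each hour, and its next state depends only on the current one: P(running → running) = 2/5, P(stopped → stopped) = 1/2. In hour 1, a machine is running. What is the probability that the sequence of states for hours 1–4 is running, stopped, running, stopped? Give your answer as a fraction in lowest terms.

9/50

Hour 1 is given. For each transition, use the conditional probability from the current state:
P(stopped | running) = 3/5; P(running | stopped) = 1/2; P(stopped | running) = 3/5.
P = 3/5 × 1/2 × 3/5 = 9/50.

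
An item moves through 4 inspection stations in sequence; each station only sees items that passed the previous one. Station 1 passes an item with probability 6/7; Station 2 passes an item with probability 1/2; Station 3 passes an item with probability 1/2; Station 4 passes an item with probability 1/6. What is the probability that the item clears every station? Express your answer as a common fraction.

The events are sequential, so multiply the conditional probabilities:
P = 6/7 × 1/2 × 1/2 × 1/6 = 6/168 = 1/28.

1/28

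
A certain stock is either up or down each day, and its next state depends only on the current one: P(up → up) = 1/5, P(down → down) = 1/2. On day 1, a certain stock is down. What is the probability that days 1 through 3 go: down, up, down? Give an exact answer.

Day 1 is given. For each transition, use the conditional probability from the current state:
P(up | down) = 1/2; P(down | up) = 4/5.
P = 1/2 × 4/5 = 4/10 = 2/5.

2/5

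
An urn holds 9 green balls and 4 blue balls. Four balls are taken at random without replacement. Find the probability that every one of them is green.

P = 9/13 × 8/12 × 7/11 × 6/10 = 3024/17160 = 126/715.

126/715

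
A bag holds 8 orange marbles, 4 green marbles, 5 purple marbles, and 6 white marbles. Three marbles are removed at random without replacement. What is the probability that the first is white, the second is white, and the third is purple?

25/1771

Multiply the probability of each draw given the previous ones:
P = 6/23 × 5/22 × 5/21 = 150/10626 = 25/1771.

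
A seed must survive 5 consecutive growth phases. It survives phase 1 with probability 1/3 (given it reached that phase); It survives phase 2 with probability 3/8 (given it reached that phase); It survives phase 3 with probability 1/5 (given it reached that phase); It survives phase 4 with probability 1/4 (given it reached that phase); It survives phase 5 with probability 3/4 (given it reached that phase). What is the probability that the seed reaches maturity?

3/640

Each stage is reached only if all earlier stages succeed, so
P = 1/3 × 3/8 × 1/5 × 1/4 × 3/4 = 9/1920 = 3/640.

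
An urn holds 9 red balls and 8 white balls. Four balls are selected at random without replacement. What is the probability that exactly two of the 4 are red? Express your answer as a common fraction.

36/85

One ordering (red drawn first) has probability 9/17 × 8/16 × 8/15 × 7/14 = 4032/57120 = 6/85.
There are C(4,2) = 6 such orderings, each equally likely, so P = 6 × 6/85 = 36/85.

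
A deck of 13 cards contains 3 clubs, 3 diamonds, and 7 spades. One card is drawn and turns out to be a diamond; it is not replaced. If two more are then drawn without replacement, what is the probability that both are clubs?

With the first card removed, 3 clubs remain out of 12.
P = 3/12 × 2/11 = 6/132 = 1/22.

1/22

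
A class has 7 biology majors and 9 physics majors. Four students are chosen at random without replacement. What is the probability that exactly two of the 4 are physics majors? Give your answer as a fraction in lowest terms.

One ordering (physics majors drawn first) has probability 9/16 × 8/15 × 7/14 × 6/13 = 3024/43680 = 9/130.
There are C(4,2) = 6 such orderings, each equally likely, so P = 6 × 9/130 = 27/65.

27/65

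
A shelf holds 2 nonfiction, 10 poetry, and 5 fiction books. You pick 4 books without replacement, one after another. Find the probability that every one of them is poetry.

P(all poetry) = 10/17 × 9/16 × 8/15 × 7/14 = 5040/57120 = 3/34.

3/34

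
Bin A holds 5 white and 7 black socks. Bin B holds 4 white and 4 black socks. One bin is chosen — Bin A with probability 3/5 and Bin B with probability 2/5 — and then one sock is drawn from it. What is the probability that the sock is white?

9/20

From Bin A: P(white) = 5/12.
From Bin B: P(white) = 4/8.
Total probability = (3/5)(5/12) + (2/5)(4/8) = 9/20.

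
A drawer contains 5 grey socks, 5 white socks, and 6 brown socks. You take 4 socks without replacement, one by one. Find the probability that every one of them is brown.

P(every draw is brown) = 6/16 × 5/15 × 4/14 × 3/13 = 360/43680 = 3/364.

3/364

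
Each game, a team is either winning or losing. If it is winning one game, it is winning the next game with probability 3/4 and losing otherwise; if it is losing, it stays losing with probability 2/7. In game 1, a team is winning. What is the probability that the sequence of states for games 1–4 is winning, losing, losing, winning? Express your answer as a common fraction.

5/98

Game 1 is given. For each transition, use the conditional probability from the current state:
P(losing | winning) = 1/4; P(losing | losing) = 2/7; P(winning | losing) = 5/7.
P = 1/4 × 2/7 × 5/7 = 10/196 = 5/98.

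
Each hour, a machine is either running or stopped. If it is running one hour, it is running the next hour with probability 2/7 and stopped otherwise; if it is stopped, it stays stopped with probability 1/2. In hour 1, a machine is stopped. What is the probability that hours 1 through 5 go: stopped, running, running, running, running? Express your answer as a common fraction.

4/343

Hour 1 is given. For each transition, use the conditional probability from the current state:
P(running | stopped) = 1/2; P(running | running) = 2/7; P(running | running) = 2/7; P(running | running) = 2/7.
P = 1/2 × 2/7 × 2/7 × 2/7 = 8/686 = 4/343.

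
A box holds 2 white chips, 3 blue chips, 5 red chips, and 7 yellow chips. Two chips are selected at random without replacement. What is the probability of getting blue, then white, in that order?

Each draw changes the counts, so multiply the conditional probabilities along the sequence:
P = 3/17 × 2/16 = 6/272 = 3/136.

3/136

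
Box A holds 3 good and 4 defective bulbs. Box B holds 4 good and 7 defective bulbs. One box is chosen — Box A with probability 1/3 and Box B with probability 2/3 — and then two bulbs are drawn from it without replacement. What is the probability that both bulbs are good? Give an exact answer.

From Box A: P(both good) = (3/7)(2/6) = 1/7.
From Box B: P(both good) = (4/11)(3/10) = 6/55.
Total probability = (1/3)(1/7) + (2/3)(6/55) = 139/1155.

139/1155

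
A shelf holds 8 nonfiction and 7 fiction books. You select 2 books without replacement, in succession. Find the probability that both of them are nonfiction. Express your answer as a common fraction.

P(every draw is nonfiction) = 8/15 × 7/14 = 56/210 = 4/15.

4/15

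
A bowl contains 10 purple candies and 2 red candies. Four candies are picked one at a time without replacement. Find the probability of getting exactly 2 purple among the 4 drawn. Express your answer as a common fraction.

One ordering (purple drawn first) has probability 10/12 × 9/11 × 2/10 × 1/9 = 180/11880 = 1/66.
There are C(4,2) = 6 such orderings, each equally likely, so P = 6 × 1/66 = 1/11.

1/11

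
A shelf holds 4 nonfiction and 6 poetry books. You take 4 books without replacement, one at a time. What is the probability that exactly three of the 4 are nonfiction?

One ordering (nonfiction drawn first) has probability 4/10 × 3/9 × 2/8 × 6/7 = 144/5040 = 1/35.
There are C(4,3) = 4 such orderings, each equally likely, so P = 4 × 1/35 = 4/35.

4/35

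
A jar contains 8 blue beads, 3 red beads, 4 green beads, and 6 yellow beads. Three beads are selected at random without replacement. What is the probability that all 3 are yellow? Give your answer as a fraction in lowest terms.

2/133

P = 6/21 × 5/20 × 4/19 = 120/7980 = 2/133.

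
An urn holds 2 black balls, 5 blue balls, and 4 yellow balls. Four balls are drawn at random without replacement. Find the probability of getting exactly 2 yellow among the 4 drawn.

One ordering (yellow drawn first) has probability 4/11 × 3/10 × 7/9 × 6/8 = 504/7920 = 7/110.
There are C(4,2) = 6 such orderings, each equally likely, so P = 6 × 7/110 = 21/55.

21/55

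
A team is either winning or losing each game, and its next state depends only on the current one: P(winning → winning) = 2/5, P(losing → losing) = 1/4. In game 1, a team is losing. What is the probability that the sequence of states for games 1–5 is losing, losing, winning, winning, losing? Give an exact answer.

Game 1 is given. For each transition, use the conditional probability from the current state:
P(losing | losing) = 1/4; P(winning | losing) = 3/4; P(winning | winning) = 2/5; P(losing | winning) = 3/5.
P = 1/4 × 3/4 × 2/5 × 3/5 = 18/400 = 9/200.

9/200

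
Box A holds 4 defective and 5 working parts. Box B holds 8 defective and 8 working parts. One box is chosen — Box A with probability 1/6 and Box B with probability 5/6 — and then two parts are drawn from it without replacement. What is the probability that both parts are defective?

From Box A: P(both defective) = (4/9)(3/8) = 1/6.
From Box B: P(both defective) = (8/16)(7/15) = 7/30.
Total probability = (1/6)(1/6) + (5/6)(7/30) = 2/9.

2/9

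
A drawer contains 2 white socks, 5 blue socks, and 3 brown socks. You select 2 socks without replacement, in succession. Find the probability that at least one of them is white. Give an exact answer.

P(no white) = 8/10 × 7/9 = 56/90 = 28/45.
P(at least one) = 1 − 28/45 = 17/45.

17/45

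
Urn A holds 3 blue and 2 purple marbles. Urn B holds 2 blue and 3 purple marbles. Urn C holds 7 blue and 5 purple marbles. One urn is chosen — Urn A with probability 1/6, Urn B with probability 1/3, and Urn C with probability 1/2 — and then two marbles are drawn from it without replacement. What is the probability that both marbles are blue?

8/33

From Urn A: P(both blue) = (3/5)(2/4) = 3/10.
From Urn B: P(both blue) = (2/5)(1/4) = 1/10.
From Urn C: P(both blue) = (7/12)(6/11) = 7/22.
Total probability = (1/6)(3/10) + (1/3)(1/10) + (1/2)(7/22) = 8/33.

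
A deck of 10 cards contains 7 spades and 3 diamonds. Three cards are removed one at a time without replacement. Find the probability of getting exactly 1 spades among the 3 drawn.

One ordering (a spade drawn first) has probability 7/10 × 3/9 × 2/8 = 42/720 = 7/120.
There are C(3,1) = 3 such orderings, each equally likely, so P = 3 × 7/120 = 7/40.

7/40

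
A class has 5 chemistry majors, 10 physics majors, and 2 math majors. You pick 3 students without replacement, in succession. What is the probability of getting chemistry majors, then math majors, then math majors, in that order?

1/408

Each draw changes the counts, so multiply the conditional probabilities along the sequence:
P = 5/17 × 2/16 × 1/15 = 10/4080 = 1/408.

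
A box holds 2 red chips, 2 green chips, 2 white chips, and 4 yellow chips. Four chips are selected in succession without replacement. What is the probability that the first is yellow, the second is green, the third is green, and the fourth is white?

1/315

Chain rule:
P = 4/10 × 2/9 × 1/8 × 2/7 = 16/5040 = 1/315.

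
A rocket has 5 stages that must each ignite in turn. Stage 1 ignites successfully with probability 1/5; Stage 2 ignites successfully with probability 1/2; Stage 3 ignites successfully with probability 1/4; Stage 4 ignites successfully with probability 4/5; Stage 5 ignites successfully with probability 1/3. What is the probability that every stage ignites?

1/150

The events are sequential, so multiply the conditional probabilities:
P = 1/5 × 1/2 × 1/4 × 4/5 × 1/3 = 4/600 = 1/150.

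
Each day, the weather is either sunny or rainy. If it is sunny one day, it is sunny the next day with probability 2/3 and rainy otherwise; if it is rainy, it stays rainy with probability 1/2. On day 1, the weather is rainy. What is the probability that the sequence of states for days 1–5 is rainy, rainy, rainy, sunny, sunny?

Day 1 is given. For each transition, use the conditional probability from the current state:
P(rainy | rainy) = 1/2; P(rainy | rainy) = 1/2; P(sunny | rainy) = 1/2; P(sunny | sunny) = 2/3.
P = 1/2 × 1/2 × 1/2 × 2/3 = 2/24 = 1/12.

1/12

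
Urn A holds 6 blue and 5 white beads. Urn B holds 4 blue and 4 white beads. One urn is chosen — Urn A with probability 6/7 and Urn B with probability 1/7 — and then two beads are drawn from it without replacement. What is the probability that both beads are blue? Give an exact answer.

From Urn A: P(both blue) = (6/11)(5/10) = 3/11.
From Urn B: P(both blue) = (4/8)(3/7) = 3/14.
Total probability = (6/7)(3/11) + (1/7)(3/14) = 285/1078.

285/1078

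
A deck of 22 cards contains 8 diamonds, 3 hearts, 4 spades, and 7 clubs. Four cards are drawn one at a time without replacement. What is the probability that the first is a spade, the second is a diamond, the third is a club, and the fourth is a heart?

4/1045

Chain rule:
P = 4/22 × 8/21 × 7/20 × 3/19 = 672/175560 = 4/1045.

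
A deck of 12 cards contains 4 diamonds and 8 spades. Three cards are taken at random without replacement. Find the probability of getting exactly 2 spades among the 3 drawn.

One ordering (spades drawn first) has probability 8/12 × 7/11 × 4/10 = 224/1320 = 28/165.
There are C(3,2) = 3 such orderings, each equally likely, so P = 3 × 28/165 = 28/55.

28/55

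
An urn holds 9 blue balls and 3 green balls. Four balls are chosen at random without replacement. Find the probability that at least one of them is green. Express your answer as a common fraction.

41/55

P(no green) = 9/12 × 8/11 × 7/10 × 6/9 = 3024/11880 = 14/55.
P(at least one) = 1 − 14/55 = 41/55.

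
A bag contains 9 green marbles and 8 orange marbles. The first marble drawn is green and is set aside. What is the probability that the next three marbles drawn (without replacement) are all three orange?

After the first draw, 8 of the remaining 16 marbles are orange.
P = 8/16 × 7/15 × 6/14 = 336/3360 = 1/10.

1/10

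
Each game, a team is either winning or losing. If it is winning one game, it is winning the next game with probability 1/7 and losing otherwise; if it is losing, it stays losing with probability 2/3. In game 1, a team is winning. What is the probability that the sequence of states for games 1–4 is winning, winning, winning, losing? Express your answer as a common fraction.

6/343

Game 1 is given. For each transition, use the conditional probability from the current state:
P(winning | winning) = 1/7; P(winning | winning) = 1/7; P(losing | winning) = 6/7.
P = 1/7 × 1/7 × 6/7 = 6/343.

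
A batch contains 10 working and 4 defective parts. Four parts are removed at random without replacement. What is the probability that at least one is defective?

P(no defective) = 10/14 × 9/13 × 8/12 × 7/11 = 5040/24024 = 30/143.
P(at least one) = 1 − 30/143 = 113/143.

113/143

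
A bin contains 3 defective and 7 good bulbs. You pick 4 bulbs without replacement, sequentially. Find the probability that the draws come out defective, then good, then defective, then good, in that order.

1/20

Chain rule:
P = 3/10 × 7/9 × 2/8 × 6/7 = 252/5040 = 1/20.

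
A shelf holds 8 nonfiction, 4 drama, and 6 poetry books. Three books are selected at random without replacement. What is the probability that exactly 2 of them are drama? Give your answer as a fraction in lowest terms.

7/68

One ordering (drama drawn first) has probability 4/18 × 3/17 × 14/16 = 168/4896 = 7/204.
There are C(3,2) = 3 such orderings, each equally likely, so P = 3 × 7/204 = 7/68.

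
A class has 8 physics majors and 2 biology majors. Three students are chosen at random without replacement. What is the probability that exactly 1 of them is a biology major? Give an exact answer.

7/15

One ordering (a biology major drawn first) has probability 2/10 × 8/9 × 7/8 = 112/720 = 7/45.
There are C(3,1) = 3 such orderings, each equally likely, so P = 3 × 7/45 = 7/15.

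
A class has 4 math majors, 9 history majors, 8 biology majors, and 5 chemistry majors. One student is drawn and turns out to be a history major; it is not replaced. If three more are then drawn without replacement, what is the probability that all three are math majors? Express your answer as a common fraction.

After the first draw, 4 of the remaining 25 students are math majors.
P = 4/25 × 3/24 × 2/23 = 24/13800 = 1/575.

1/575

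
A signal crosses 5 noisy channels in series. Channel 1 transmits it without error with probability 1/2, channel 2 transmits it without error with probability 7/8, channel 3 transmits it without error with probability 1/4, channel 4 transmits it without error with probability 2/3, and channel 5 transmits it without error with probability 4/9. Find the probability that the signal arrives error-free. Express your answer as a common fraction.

Each stage is reached only if all earlier stages succeed, so
P = 1/2 × 7/8 × 1/4 × 2/3 × 4/9 = 56/1728 = 7/216.

7/216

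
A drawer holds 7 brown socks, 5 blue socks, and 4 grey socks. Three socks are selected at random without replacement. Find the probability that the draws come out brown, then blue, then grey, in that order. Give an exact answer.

Chain rule:
P = 7/16 × 5/15 × 4/14 = 140/3360 = 1/24.

1/24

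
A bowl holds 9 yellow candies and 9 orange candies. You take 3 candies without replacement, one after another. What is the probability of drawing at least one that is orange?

P(no orange) = 9/18 × 8/17 × 7/16 = 504/4896 = 7/68.
P(at least one) = 1 − 7/68 = 61/68.

61/68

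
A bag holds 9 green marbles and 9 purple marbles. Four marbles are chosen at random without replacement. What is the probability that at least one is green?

P(no green) = 9/18 × 8/17 × 7/16 × 6/15 = 3024/73440 = 7/170.
P(at least one) = 1 − 7/170 = 163/170.

163/170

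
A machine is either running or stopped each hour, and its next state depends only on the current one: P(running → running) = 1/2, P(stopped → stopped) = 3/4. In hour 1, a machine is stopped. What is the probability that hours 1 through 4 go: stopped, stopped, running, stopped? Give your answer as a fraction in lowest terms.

Hour 1 is given. For each transition, use the conditional probability from the current state:
P(stopped | stopped) = 3/4; P(running | stopped) = 1/4; P(stopped | running) = 1/2.
P = 3/4 × 1/4 × 1/2 = 3/32.

3/32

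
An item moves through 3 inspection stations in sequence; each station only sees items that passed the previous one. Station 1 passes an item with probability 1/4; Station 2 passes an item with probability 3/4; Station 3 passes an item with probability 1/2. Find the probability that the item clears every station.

The events are sequential, so multiply the conditional probabilities:
P = 1/4 × 3/4 × 1/2 = 3/32.

3/32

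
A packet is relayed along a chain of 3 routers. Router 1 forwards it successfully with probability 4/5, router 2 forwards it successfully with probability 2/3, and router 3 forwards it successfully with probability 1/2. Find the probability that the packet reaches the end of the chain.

4/15

The events are sequential, so multiply the conditional probabilities:
P = 4/5 × 2/3 × 1/2 = 8/30 = 4/15.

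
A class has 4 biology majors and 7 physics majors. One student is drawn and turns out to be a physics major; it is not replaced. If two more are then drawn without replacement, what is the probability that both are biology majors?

2/15

With the first student removed, 4 biology majors remain out of 10.
P = 4/10 × 3/9 = 12/90 = 2/15.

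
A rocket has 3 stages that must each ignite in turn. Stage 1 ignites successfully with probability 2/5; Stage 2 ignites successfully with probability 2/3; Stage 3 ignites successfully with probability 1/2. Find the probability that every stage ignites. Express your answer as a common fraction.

2/15

Each stage is reached only if all earlier stages succeed, so
P = 2/5 × 2/3 × 1/2 = 4/30 = 2/15.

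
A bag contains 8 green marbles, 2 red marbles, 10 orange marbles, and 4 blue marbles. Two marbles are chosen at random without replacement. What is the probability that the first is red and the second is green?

2/69

Chain rule:
P = 2/24 × 8/23 = 16/552 = 2/69.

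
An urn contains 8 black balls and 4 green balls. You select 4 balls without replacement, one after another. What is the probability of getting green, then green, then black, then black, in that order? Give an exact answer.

28/495

Chain rule:
P = 4/12 × 3/11 × 8/10 × 7/9 = 672/11880 = 28/495.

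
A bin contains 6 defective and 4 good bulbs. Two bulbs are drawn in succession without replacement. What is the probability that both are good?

2/15

P(all good) = 4/10 × 3/9 = 12/90 = 2/15.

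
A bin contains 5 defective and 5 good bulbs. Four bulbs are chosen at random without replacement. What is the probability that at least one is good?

41/42

P(no good) = 5/10 × 4/9 × 3/8 × 2/7 = 120/5040 = 1/42.
P(at least one) = 1 − 1/42 = 41/42.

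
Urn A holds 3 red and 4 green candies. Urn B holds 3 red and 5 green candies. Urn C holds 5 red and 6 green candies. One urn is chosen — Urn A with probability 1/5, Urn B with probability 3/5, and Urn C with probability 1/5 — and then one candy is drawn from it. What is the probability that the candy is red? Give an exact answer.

1237/3080

From Urn A: P(red) = 3/7.
From Urn B: P(red) = 3/8.
From Urn C: P(red) = 5/11.
Total probability = (1/5)(3/7) + (3/5)(3/8) + (1/5)(5/11) = 1237/3080.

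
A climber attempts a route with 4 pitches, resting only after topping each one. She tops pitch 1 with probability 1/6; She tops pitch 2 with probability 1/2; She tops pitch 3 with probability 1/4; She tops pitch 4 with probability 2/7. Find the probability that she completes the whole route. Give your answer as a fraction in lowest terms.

Each stage is reached only if all earlier stages succeed, so
P = 1/6 × 1/2 × 1/4 × 2/7 = 2/336 = 1/168.

1/168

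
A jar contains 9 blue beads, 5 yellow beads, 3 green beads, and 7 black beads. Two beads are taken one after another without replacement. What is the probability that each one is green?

P(all green) = 3/24 × 2/23 = 6/552 = 1/92.

1/92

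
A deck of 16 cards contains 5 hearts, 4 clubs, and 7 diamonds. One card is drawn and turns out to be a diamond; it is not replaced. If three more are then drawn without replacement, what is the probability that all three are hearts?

2/91

With the first card removed, 5 hearts remain out of 15.
P = 5/15 × 4/14 × 3/13 = 60/2730 = 2/91.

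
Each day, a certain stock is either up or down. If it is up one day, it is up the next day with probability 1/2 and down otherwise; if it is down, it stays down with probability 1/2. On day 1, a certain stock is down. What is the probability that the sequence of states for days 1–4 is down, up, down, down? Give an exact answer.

Day 1 is given. For each transition, use the conditional probability from the current state:
P(up | down) = 1/2; P(down | up) = 1/2; P(down | down) = 1/2.
P = 1/2 × 1/2 × 1/2 = 1/8.

1/8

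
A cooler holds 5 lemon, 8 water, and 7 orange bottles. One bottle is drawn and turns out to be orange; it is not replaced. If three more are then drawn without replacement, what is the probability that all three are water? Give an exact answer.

With the first bottle removed, 8 water remain out of 19.
P = 8/19 × 7/18 × 6/17 = 336/5814 = 56/969.

56/969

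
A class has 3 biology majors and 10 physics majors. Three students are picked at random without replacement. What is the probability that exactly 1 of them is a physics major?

One ordering (a physics major drawn first) has probability 10/13 × 3/12 × 2/11 = 60/1716 = 5/143.
There are C(3,1) = 3 such orderings, each equally likely, so P = 3 × 5/143 = 15/143.

15/143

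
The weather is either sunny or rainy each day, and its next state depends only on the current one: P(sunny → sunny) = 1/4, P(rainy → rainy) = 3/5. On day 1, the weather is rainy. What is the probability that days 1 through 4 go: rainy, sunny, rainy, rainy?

Day 1 is given. For each transition, use the conditional probability from the current state:
P(sunny | rainy) = 2/5; P(rainy | sunny) = 3/4; P(rainy | rainy) = 3/5.
P = 2/5 × 3/4 × 3/5 = 18/100 = 9/50.

9/50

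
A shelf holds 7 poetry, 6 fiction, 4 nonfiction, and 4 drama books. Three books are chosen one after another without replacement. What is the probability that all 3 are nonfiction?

2/665

P(every draw is nonfiction) = 4/21 × 3/20 × 2/19 = 24/7980 = 2/665.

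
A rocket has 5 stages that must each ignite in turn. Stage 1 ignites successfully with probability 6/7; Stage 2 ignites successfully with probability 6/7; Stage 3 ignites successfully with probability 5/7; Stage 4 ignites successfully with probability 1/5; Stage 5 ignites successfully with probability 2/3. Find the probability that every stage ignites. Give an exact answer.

24/343

Multiplying along the chain,
P = 6/7 × 6/7 × 5/7 × 1/5 × 2/3 = 360/5145 = 24/343.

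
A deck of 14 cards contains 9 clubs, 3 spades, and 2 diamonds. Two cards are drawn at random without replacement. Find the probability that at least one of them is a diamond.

P(no diamonds) = 12/14 × 11/13 = 132/182 = 66/91.
P(at least one) = 1 − 66/91 = 25/91.

25/91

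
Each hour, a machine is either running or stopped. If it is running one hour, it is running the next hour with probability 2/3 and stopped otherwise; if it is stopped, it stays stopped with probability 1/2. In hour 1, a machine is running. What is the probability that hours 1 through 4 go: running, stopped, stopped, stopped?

1/12

Hour 1 is given. For each transition, use the conditional probability from the current state:
P(stopped | running) = 1/3; P(stopped | stopped) = 1/2; P(stopped | stopped) = 1/2.
P = 1/3 × 1/2 × 1/2 = 1/12.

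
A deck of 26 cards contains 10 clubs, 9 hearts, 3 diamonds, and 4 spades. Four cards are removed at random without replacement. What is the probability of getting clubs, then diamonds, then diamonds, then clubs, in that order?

Multiply the probability of each draw given the previous ones:
P = 10/26 × 3/25 × 2/24 × 9/23 = 540/358800 = 9/5980.

9/5980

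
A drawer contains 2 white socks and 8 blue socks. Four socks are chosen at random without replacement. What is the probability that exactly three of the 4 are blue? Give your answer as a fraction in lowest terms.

8/15

One ordering (blue drawn first) has probability 8/10 × 7/9 × 6/8 × 2/7 = 672/5040 = 2/15.
There are C(4,3) = 4 such orderings, each equally likely, so P = 4 × 2/15 = 8/15.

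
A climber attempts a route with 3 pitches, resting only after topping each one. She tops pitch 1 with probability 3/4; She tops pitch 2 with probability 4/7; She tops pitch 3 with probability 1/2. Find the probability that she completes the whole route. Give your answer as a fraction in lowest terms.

Multiplying along the chain,
P = 3/4 × 4/7 × 1/2 = 12/56 = 3/14.

3/14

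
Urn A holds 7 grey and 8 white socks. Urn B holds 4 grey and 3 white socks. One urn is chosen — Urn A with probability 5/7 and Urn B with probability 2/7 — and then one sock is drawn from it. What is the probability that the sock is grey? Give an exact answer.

From Urn A: P(grey) = 7/15.
From Urn B: P(grey) = 4/7.
Total probability = (5/7)(7/15) + (2/7)(4/7) = 73/147.

73/147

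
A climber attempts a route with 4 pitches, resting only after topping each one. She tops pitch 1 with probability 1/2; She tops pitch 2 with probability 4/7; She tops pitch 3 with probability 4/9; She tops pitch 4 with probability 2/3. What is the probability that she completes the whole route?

The events are sequential, so multiply the conditional probabilities:
P = 1/2 × 4/7 × 4/9 × 2/3 = 32/378 = 16/189.

16/189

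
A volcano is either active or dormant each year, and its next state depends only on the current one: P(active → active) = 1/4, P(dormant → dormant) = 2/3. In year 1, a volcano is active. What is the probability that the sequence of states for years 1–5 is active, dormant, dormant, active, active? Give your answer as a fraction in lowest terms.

1/24

Year 1 is given. For each transition, use the conditional probability from the current state:
P(dormant | active) = 3/4; P(dormant | dormant) = 2/3; P(active | dormant) = 1/3; P(active | active) = 1/4.
P = 3/4 × 2/3 × 1/3 × 1/4 = 6/144 = 1/24.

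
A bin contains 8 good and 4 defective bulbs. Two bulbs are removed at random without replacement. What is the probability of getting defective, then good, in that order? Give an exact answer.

8/33

Chain rule:
P = 4/12 × 8/11 = 32/132 = 8/33.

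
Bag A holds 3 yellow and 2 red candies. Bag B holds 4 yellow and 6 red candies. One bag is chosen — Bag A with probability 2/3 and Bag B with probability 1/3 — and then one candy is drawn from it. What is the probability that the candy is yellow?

From Bag A: P(yellow) = 3/5.
From Bag B: P(yellow) = 4/10.
Total probability = (2/3)(3/5) + (1/3)(4/10) = 8/15.

8/15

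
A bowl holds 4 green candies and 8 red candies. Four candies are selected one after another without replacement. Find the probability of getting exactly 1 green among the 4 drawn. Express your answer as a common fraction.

224/495

One ordering (green drawn first) has probability 4/12 × 8/11 × 7/10 × 6/9 = 1344/11880 = 56/495.
There are C(4,1) = 4 such orderings, each equally likely, so P = 4 × 56/495 = 224/495.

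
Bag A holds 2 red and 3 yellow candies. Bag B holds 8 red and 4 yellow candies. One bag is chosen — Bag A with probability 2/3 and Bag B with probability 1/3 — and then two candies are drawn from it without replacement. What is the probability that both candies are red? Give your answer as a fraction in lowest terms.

From Bag A: P(both red) = (2/5)(1/4) = 1/10.
From Bag B: P(both red) = (8/12)(7/11) = 14/33.
Total probability = (2/3)(1/10) + (1/3)(14/33) = 103/495.

103/495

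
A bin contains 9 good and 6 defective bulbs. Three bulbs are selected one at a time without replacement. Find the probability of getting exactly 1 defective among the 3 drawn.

One ordering (defective drawn first) has probability 6/15 × 9/14 × 8/13 = 432/2730 = 72/455.
There are C(3,1) = 3 such orderings, each equally likely, so P = 3 × 72/455 = 216/455.

216/455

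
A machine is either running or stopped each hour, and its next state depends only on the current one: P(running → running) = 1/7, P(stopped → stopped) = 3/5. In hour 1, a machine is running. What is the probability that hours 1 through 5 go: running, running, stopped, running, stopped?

72/1715

Hour 1 is given. For each transition, use the conditional probability from the current state:
P(running | running) = 1/7; P(stopped | running) = 6/7; P(running | stopped) = 2/5; P(stopped | running) = 6/7.
P = 1/7 × 6/7 × 2/5 × 6/7 = 72/1715.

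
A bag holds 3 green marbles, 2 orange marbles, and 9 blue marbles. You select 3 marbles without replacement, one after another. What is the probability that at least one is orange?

P(no orange) = 12/14 × 11/13 × 10/12 = 1320/2184 = 55/91.
P(at least one) = 1 − 55/91 = 36/91.

36/91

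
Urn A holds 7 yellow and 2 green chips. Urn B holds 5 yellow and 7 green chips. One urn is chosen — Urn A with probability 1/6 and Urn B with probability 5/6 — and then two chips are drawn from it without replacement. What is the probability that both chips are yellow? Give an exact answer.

From Urn A: P(both yellow) = (7/9)(6/8) = 7/12.
From Urn B: P(both yellow) = (5/12)(4/11) = 5/33.
Total probability = (1/6)(7/12) + (5/6)(5/33) = 59/264.

59/264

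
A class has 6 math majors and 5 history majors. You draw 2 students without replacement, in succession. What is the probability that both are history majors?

P(every draw is a history major) = 5/11 × 4/10 = 20/110 = 2/11.

2/11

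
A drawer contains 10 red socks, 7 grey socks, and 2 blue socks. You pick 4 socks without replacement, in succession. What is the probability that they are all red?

P(all red) = 10/19 × 9/18 × 8/17 × 7/16 = 5040/93024 = 35/646.

35/646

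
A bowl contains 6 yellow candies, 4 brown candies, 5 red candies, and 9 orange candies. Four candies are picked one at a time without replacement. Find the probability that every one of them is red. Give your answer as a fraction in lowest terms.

5/10626

P = 5/24 × 4/23 × 3/22 × 2/21 = 120/255024 = 5/10626.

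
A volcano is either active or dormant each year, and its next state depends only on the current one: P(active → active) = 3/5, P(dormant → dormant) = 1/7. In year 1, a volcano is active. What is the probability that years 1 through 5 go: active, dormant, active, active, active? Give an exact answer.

108/875

Year 1 is given. For each transition, use the conditional probability from the current state:
P(dormant | active) = 2/5; P(active | dormant) = 6/7; P(active | active) = 3/5; P(active | active) = 3/5.
P = 2/5 × 6/7 × 3/5 × 3/5 = 108/875.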